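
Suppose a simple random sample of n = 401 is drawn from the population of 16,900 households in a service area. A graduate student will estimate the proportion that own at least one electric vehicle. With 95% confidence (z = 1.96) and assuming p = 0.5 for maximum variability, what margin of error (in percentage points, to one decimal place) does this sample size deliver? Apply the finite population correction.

Finite-population factor: (N−n)/(N−1) = (16900−401)/(16900−1) = 0.9763.
SE(p̂) = √[p(1−p)/n · (N−n)/(N−1)] = √[0.2500/401 × 0.9763] = 0.02467.
E = z × SE = 1.96 × 0.02467 = 0.04836 ≈ 4.8 percentage points.

4.8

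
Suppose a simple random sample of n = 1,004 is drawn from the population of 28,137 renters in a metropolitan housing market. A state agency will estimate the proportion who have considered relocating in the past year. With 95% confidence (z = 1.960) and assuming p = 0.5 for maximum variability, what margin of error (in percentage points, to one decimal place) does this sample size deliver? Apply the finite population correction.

3.0

Finite-population factor: (N−n)/(N−1) = (28137−1004)/(28137−1) = 0.9644.
SE(p̂) = √[p(1−p)/n · (N−n)/(N−1)] = √[0.2500/1004 × 0.9644] = 0.01550.
E = z × SE = 1.960 × 0.01550 = 0.03037 ≈ 3.0 percentage points.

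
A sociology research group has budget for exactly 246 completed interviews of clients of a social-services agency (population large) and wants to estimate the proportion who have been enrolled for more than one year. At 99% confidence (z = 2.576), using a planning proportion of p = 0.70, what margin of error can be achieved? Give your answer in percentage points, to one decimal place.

SE(p̂) = √[p(1−p)/n] = √[0.2100/246] = 0.02922.
E = z × SE = 2.576 × 0.02922 = 0.07526, or 7.5 percentage points.

7.5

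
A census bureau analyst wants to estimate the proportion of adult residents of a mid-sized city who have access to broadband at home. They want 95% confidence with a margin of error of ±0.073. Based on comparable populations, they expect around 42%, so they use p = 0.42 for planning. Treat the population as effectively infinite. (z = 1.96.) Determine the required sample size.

With p = 0.42, p(1−p) = 0.2436.
n = z²·p(1−p)/E² = 1.96² × 0.2436 / 0.073² = 3.8416 × 0.2436 / 0.005329 ≈ 175.61.
Rounding up gives n = 176.

176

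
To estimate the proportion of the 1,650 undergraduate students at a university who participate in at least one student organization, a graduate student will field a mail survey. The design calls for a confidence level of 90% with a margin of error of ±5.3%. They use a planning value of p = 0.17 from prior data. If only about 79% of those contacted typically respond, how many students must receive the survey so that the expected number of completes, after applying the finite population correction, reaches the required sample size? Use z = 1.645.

160

Completed interviews needed (unadjusted): n₀ = 1.645² × 0.1411 / 0.053² ≈ 135.93 → 136.
FPC for N = 1,650: n = 136 / (1 + 135/1650) = 136 / 1.0818 ≈ 125.71 → 126.
At a 79% response rate, contacts needed = 126 / 0.79 ≈ 159.49 → 160.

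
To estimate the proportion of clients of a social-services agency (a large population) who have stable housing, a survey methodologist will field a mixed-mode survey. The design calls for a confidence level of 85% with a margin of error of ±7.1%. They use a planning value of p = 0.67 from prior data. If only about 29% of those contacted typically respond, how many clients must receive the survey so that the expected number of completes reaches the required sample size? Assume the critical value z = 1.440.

Completed interviews needed: n₀ = 1.440² × 0.2211 / 0.071² ≈ 90.95 → 91.
At a 29% response rate, contacts needed = 91 / 0.29 ≈ 313.79 → 314.

314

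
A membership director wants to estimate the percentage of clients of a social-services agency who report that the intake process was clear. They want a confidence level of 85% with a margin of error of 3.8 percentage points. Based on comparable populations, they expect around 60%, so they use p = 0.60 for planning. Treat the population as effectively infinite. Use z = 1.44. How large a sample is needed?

345

With p = 0.60, p(1−p) = 0.2400.
n = z²·p(1−p)/E² = 1.44² × 0.2400 / 0.038² = 2.0736 × 0.2400 / 0.001444 ≈ 344.64.
Rounding up gives n = 345.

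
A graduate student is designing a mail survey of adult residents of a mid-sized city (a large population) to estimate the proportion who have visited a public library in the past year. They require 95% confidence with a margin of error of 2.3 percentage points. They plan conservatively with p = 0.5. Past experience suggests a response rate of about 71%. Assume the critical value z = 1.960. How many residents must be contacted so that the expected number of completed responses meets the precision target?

2558

Completed interviews needed: n₀ = 1.960² × 0.2500 / 0.023² ≈ 1815.50 → 1816.
At a 71% response rate, contacts needed = 1816 / 0.71 ≈ 2557.75 → 2558.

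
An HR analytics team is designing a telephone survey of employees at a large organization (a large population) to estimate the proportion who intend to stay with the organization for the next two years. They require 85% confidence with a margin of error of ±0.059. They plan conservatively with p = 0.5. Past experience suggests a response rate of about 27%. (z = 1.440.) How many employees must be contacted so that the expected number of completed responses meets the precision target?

552

Completed interviews needed: n₀ = 1.440² × 0.2500 / 0.059² ≈ 148.92 → 149.
At a 27% response rate, contacts needed = 149 / 0.27 ≈ 551.85 → 552.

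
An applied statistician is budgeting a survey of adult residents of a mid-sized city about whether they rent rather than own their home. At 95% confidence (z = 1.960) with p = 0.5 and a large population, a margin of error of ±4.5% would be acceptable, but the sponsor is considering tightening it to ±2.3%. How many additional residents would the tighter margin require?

At ±4.5%: n = 1.960² × 0.2500 / 0.045² ≈ 474.27 → 475.
At ±2.3%: n = 1.960² × 0.2500 / 0.023² ≈ 1815.50 → 1816.
Additional respondents: 1816 − 475 = 1341.

1341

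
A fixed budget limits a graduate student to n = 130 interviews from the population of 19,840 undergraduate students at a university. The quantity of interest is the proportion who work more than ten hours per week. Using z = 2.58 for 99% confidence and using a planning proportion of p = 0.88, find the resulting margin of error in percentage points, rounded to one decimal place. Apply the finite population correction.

Finite-population factor: (N−n)/(N−1) = (19840−130)/(19840−1) = 0.9935.
SE(p̂) = √[p(1−p)/n · (N−n)/(N−1)] = √[0.1056/130 × 0.9935] = 0.02841.
E = z × SE = 2.58 × 0.02841 = 0.07329 ≈ 7.3 percentage points.

7.3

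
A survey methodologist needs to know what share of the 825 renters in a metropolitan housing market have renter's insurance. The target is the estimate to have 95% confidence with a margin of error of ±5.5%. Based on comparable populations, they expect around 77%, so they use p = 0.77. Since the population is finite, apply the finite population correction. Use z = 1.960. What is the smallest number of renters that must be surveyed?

Unadjusted: n₀ = 1.960² × 0.77 × 0.23 / 0.055² ≈ 224.91, so n₀ = 225.
Finite population correction with N = 825: n = n₀ / (1 + (n₀−1)/N) = 225 / (1 + 224/825) = 225 / 1.2715 ≈ 176.95.
Rounding up, n = 177.

177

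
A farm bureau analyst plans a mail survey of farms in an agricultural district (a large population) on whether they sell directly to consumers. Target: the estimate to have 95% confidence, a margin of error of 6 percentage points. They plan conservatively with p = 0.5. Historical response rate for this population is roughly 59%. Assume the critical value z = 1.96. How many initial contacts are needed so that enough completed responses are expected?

453

Completed interviews needed: n₀ = 1.96² × 0.2500 / 0.060² ≈ 266.78 → 267.
At a 59% response rate, contacts needed = 267 / 0.59 ≈ 452.54 → 453.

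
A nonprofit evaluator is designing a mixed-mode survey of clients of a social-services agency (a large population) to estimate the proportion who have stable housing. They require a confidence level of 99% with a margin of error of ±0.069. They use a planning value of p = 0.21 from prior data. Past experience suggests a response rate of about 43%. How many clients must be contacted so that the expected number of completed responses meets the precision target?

For 99% confidence, z = 2.58.
Completed interviews needed: n₀ = 2.58² × 0.1659 / 0.069² ≈ 231.95 → 232.
At a 43% response rate, contacts needed = 232 / 0.43 ≈ 539.53 → 540.

540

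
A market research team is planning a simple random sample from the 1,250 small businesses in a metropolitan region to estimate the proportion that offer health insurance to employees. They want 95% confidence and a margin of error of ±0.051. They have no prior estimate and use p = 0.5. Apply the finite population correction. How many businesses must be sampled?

286

For 95% confidence, z = 1.960.
Unadjusted: n₀ = 1.960² × 0.50 × 0.50 / 0.051² ≈ 369.24, so n₀ = 370.
Finite population correction with N = 1,250: n = n₀ / (1 + (n₀−1)/N) = 370 / (1 + 369/1250) = 370 / 1.2952 ≈ 285.67.
Rounding up, n = 286.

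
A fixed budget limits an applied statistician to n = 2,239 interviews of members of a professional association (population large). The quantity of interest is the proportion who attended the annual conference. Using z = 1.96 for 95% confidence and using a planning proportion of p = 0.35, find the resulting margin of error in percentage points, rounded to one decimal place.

SE(p̂) = √[p(1−p)/n] = √[0.2275/2239] = 0.01008.
E = z × SE = 1.96 × 0.01008 = 0.01976, or 2.0 percentage points.

2.0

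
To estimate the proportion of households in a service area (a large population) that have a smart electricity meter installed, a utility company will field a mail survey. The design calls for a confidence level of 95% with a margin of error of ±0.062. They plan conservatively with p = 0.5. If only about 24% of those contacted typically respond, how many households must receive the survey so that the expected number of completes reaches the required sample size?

1042

For 95% confidence, z = 1.960.
Completed interviews needed: n₀ = 1.960² × 0.2500 / 0.062² ≈ 249.84 → 250.
At a 24% response rate, contacts needed = 250 / 0.24 ≈ 1041.67 → 1042.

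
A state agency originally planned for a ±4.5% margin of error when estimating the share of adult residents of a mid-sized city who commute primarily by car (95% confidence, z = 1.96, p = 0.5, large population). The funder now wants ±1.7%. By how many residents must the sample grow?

At ±4.5%: n = 1.96² × 0.2500 / 0.045² ≈ 474.27 → 475.
At ±1.7%: n = 1.96² × 0.2500 / 0.017² ≈ 3323.18 → 3324.
Additional respondents: 3324 − 475 = 2849.

2849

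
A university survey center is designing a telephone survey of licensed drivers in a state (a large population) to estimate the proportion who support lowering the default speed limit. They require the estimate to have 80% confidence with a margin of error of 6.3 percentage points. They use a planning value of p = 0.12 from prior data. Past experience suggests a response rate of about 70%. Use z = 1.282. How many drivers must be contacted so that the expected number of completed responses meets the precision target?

63

Completed interviews needed: n₀ = 1.282² × 0.1056 / 0.063² ≈ 43.73 → 44.
At a 70% response rate, contacts needed = 44 / 0.70 ≈ 62.86 → 63.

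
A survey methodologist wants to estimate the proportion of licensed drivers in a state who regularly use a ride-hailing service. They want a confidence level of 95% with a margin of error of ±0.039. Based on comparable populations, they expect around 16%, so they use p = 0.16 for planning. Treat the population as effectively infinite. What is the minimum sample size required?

340

For 95% confidence, z = 1.960.
With p = 0.16, p(1−p) = 0.1344.
n = z²·p(1−p)/E² = 1.960² × 0.1344 / 0.039² = 3.8416 × 0.1344 / 0.001521 ≈ 339.45.
Rounding up gives n = 340.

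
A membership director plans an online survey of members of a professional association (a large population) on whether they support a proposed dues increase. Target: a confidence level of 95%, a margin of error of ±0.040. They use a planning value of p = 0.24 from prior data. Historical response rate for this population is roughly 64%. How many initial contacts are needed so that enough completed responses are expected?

For 95% confidence, z = 1.960.
Completed interviews needed: n₀ = 1.960² × 0.1824 / 0.040² ≈ 437.94 → 438.
At a 64% response rate, contacts needed = 438 / 0.64 ≈ 684.38 → 685.

685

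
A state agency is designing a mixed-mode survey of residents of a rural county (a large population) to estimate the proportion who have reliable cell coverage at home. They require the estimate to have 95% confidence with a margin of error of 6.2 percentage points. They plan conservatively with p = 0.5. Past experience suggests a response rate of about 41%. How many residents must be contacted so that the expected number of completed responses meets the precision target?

For 95% confidence, z = 1.960.
Completed interviews needed: n₀ = 1.960² × 0.2500 / 0.062² ≈ 249.84 → 250.
At a 41% response rate, contacts needed = 250 / 0.41 ≈ 609.76 → 610.

610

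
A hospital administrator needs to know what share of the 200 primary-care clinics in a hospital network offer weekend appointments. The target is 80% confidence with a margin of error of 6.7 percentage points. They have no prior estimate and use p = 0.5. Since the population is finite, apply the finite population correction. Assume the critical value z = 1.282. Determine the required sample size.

Unadjusted: n₀ = 1.282² × 0.50 × 0.50 / 0.067² ≈ 91.53, so n₀ = 92.
Finite population correction with N = 200: n = n₀ / (1 + (n₀−1)/N) = 92 / (1 + 91/200) = 92 / 1.4550 ≈ 63.23.
Rounding up, n = 64.

64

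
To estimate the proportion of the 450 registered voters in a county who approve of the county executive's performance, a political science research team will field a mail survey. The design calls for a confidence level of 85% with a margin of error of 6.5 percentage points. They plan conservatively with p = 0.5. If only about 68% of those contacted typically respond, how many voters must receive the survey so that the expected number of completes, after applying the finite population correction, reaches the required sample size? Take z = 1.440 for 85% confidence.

143

Completed interviews needed (unadjusted): n₀ = 1.440² × 0.2500 / 0.065² ≈ 122.70 → 123.
FPC for N = 450: n = 123 / (1 + 122/450) = 123 / 1.2711 ≈ 96.77 → 97.
At a 68% response rate, contacts needed = 97 / 0.68 ≈ 142.65 → 143.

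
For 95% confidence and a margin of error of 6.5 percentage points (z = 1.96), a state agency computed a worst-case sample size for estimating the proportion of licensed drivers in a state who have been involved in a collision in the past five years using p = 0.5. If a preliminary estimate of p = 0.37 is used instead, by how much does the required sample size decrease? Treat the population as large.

Conservative (p = 0.5): n = 1.96² × 0.25 / 0.065² ≈ 227.31 → 228.
Using p = 0.37: p(1−p) = 0.2331, so n = 1.96² × 0.2331 / 0.065² ≈ 211.95 → 212.
Reduction: 228 − 212 = 16.

16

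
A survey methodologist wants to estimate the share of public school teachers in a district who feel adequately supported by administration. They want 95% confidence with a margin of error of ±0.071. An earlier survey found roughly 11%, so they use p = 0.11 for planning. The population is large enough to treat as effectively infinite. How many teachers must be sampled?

For 95% confidence, z = 1.960.
With p = 0.11, p(1−p) = 0.0979.
n = z²·p(1−p)/E² = 1.960² × 0.0979 / 0.071² = 3.8416 × 0.0979 / 0.005041 ≈ 74.61.
Rounding up gives n = 75.

75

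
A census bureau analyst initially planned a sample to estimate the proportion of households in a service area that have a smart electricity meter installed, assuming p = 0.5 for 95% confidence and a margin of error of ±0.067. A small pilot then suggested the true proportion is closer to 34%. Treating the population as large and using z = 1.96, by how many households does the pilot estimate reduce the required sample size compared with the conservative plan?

Conservative (p = 0.5): n = 1.96² × 0.25 / 0.067² ≈ 213.95 → 214.
Using p = 0.34: p(1−p) = 0.2244, so n = 1.96² × 0.2244 / 0.067² ≈ 192.04 → 193.
Reduction: 214 − 193 = 21.

21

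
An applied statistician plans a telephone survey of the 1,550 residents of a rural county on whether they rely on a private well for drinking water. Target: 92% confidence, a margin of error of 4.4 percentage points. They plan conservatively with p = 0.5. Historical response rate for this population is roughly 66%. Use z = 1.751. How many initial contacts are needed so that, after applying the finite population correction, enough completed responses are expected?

479

Completed interviews needed (unadjusted): n₀ = 1.751² × 0.2500 / 0.044² ≈ 395.92 → 396.
FPC for N = 1,550: n = 396 / (1 + 395/1550) = 396 / 1.2548 ≈ 315.58 → 316.
At a 66% response rate, contacts needed = 316 / 0.66 ≈ 478.79 → 479.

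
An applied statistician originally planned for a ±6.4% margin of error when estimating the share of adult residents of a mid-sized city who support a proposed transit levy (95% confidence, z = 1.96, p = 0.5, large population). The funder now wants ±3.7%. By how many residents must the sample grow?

At ±6.4%: n = 1.96² × 0.2500 / 0.064² ≈ 234.47 → 235.
At ±3.7%: n = 1.96² × 0.2500 / 0.037² ≈ 701.53 → 702.
Additional respondents: 702 − 235 = 467.

467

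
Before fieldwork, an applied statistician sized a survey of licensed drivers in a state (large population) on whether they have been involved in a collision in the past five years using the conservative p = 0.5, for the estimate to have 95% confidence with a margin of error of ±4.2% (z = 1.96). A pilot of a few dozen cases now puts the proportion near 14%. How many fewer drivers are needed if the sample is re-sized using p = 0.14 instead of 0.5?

Conservative (p = 0.5): n = 1.96² × 0.25 / 0.042² ≈ 544.44 → 545.
Using p = 0.14: p(1−p) = 0.1204, so n = 1.96² × 0.1204 / 0.042² ≈ 262.20 → 263.
Reduction: 545 − 263 = 282.

282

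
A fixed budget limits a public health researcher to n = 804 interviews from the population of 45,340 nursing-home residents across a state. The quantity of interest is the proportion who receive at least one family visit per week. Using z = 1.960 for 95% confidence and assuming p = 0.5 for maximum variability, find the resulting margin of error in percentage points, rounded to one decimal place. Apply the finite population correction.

Finite-population factor: (N−n)/(N−1) = (45340−804)/(45340−1) = 0.9823.
SE(p̂) = √[p(1−p)/n · (N−n)/(N−1)] = √[0.2500/804 × 0.9823] = 0.01748.
E = z × SE = 1.960 × 0.01748 = 0.03425 ≈ 3.4 percentage points.

3.4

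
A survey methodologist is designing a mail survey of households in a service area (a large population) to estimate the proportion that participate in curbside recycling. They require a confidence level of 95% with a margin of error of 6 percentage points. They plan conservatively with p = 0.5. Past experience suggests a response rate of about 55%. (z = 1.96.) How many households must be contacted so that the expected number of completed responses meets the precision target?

Completed interviews needed: n₀ = 1.96² × 0.2500 / 0.060² ≈ 266.78 → 267.
At a 55% response rate, contacts needed = 267 / 0.55 ≈ 485.45 → 486.

486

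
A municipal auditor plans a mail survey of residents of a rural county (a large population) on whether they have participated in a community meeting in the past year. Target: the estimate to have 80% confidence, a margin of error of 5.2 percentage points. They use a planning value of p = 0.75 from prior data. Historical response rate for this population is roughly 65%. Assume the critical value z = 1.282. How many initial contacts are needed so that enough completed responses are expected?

176

Completed interviews needed: n₀ = 1.282² × 0.1875 / 0.052² ≈ 113.96 → 114.
At a 65% response rate, contacts needed = 114 / 0.65 ≈ 175.38 → 176.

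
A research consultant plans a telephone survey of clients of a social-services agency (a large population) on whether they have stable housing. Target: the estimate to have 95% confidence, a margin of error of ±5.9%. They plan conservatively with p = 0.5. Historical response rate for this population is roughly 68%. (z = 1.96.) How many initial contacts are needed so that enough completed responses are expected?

Completed interviews needed: n₀ = 1.96² × 0.2500 / 0.059² ≈ 275.90 → 276.
At a 68% response rate, contacts needed = 276 / 0.68 ≈ 405.88 → 406.

406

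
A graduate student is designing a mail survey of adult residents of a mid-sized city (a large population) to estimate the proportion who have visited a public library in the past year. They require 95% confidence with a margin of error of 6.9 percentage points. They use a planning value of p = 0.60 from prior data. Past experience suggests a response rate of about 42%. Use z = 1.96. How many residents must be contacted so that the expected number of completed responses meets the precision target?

Completed interviews needed: n₀ = 1.96² × 0.2400 / 0.069² ≈ 193.65 → 194.
At a 42% response rate, contacts needed = 194 / 0.42 ≈ 461.90 → 462.

462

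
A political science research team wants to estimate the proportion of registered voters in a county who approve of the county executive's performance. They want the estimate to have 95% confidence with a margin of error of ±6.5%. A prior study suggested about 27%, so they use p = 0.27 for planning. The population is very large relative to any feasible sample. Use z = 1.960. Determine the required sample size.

With p = 0.27, p(1−p) = 0.1971.
n = z²·p(1−p)/E² = 1.960² × 0.1971 / 0.065² = 3.8416 × 0.1971 / 0.004225 ≈ 179.21.
Rounding up gives n = 180.

180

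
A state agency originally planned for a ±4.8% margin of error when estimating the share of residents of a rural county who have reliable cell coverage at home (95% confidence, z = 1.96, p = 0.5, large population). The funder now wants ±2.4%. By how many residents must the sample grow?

1251

At ±4.8%: n = 1.96² × 0.2500 / 0.048² ≈ 416.84 → 417.
At ±2.4%: n = 1.96² × 0.2500 / 0.024² ≈ 1667.36 → 1668.
Additional respondents: 1668 − 417 = 1251.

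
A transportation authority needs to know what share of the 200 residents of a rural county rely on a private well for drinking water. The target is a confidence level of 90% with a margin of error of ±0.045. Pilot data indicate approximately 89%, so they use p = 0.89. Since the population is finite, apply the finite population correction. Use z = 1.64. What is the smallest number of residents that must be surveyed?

Unadjusted: n₀ = 1.64² × 0.89 × 0.11 / 0.045² ≈ 130.03, so n₀ = 131.
Finite population correction with N = 200: n = n₀ / (1 + (n₀−1)/N) = 131 / (1 + 130/200) = 131 / 1.6500 ≈ 79.39.
Rounding up, n = 80.

80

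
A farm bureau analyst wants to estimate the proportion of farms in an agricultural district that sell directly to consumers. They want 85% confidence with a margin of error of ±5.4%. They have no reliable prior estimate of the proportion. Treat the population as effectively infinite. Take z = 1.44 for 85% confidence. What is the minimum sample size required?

With no prior estimate, use p = 0.5, giving p(1−p) = 0.25.
n = z²·p(1−p)/E² = 1.44² × 0.2500 / 0.054² = 2.0736 × 0.2500 / 0.002916 ≈ 177.78.
Rounding up gives n = 178.

178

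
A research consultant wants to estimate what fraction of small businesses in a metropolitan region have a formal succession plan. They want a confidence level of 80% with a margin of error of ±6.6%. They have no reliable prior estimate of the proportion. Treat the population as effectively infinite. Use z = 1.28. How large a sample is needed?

95

With no prior estimate, use p = 0.5, giving p(1−p) = 0.25.
n = z²·p(1−p)/E² = 1.28² × 0.2500 / 0.066² = 1.6384 × 0.2500 / 0.004356 ≈ 94.03.
Rounding up gives n = 95.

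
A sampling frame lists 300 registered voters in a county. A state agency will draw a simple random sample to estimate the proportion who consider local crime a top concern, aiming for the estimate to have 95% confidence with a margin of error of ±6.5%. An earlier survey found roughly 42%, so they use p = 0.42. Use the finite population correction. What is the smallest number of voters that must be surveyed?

For 95% confidence, z = 1.960.
Unadjusted: n₀ = 1.960² × 0.42 × 0.58 / 0.065² ≈ 221.49, so n₀ = 222.
Finite population correction with N = 300: n = n₀ / (1 + (n₀−1)/N) = 222 / (1 + 221/300) = 222 / 1.7367 ≈ 127.83.
Rounding up, n = 128.

128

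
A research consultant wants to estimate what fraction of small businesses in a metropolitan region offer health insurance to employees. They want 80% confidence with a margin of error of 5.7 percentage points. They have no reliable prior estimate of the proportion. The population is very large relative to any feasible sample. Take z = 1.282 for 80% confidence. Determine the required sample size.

127

With no prior estimate, use p = 0.5, giving p(1−p) = 0.25.
n = z²·p(1−p)/E² = 1.282² × 0.2500 / 0.057² = 1.6435 × 0.2500 / 0.003249 ≈ 126.46.
Rounding up gives n = 127.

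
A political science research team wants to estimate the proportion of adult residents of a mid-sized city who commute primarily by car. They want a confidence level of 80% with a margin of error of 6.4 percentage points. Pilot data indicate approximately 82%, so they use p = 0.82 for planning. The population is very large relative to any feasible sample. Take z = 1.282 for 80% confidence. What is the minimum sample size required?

60

With p = 0.82, p(1−p) = 0.1476.
n = z²·p(1−p)/E² = 1.282² × 0.1476 / 0.064² = 1.6435 × 0.1476 / 0.004096 ≈ 59.22.
Rounding up gives n = 60.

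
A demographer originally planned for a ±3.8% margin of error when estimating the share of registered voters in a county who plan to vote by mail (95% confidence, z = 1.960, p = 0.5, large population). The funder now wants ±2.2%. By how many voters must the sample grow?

1319

At ±3.8%: n = 1.960² × 0.2500 / 0.038² ≈ 665.10 → 666.
At ±2.2%: n = 1.960² × 0.2500 / 0.022² ≈ 1984.30 → 1985.
Additional respondents: 1985 − 666 = 1319.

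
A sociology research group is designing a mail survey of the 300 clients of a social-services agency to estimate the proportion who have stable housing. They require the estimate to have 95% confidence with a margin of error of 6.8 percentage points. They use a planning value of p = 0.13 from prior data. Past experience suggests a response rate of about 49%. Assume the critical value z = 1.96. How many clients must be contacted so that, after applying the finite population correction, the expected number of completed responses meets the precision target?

Completed interviews needed (unadjusted): n₀ = 1.96² × 0.1131 / 0.068² ≈ 93.96 → 94.
FPC for N = 300: n = 94 / (1 + 93/300) = 94 / 1.3100 ≈ 71.76 → 72.
At a 49% response rate, contacts needed = 72 / 0.49 ≈ 146.94 → 147.

147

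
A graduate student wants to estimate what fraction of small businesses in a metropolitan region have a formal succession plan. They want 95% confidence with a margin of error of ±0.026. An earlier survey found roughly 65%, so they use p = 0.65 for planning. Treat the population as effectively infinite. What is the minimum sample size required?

For 95% confidence, z = 1.96.
With p = 0.65, p(1−p) = 0.2275.
n = z²·p(1−p)/E² = 1.96² × 0.2275 / 0.026² = 3.8416 × 0.2275 / 0.000676 ≈ 1292.85.
Rounding up gives n = 1293.

1293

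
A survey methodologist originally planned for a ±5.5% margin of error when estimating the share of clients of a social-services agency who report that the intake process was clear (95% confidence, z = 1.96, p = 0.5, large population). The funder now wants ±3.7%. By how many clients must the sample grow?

At ±5.5%: n = 1.96² × 0.2500 / 0.055² ≈ 317.49 → 318.
At ±3.7%: n = 1.96² × 0.2500 / 0.037² ≈ 701.53 → 702.
Additional respondents: 702 − 318 = 384.

384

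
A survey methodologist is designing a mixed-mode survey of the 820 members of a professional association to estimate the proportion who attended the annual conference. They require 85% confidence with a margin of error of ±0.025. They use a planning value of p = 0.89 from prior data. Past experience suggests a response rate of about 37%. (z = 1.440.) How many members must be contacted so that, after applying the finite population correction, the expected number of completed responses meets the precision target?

Completed interviews needed (unadjusted): n₀ = 1.440² × 0.0979 / 0.025² ≈ 324.81 → 325.
FPC for N = 820: n = 325 / (1 + 324/820) = 325 / 1.3951 ≈ 232.95 → 233.
At a 37% response rate, contacts needed = 233 / 0.37 ≈ 629.73 → 630.

630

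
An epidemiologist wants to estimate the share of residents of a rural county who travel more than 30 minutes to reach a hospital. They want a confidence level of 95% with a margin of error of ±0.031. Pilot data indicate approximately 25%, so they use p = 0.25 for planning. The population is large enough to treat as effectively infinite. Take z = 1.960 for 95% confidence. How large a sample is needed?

750

With p = 0.25, p(1−p) = 0.1875.
n = z²·p(1−p)/E² = 1.960² × 0.1875 / 0.031² = 3.8416 × 0.1875 / 0.000961 ≈ 749.53.
Rounding up gives n = 750.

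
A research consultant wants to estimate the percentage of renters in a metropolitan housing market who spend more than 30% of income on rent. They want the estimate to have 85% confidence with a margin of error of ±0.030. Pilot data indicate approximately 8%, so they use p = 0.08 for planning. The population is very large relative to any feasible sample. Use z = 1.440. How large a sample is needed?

With p = 0.08, p(1−p) = 0.0736.
n = z²·p(1−p)/E² = 1.440² × 0.0736 / 0.030² = 2.0736 × 0.0736 / 0.000900 ≈ 169.57.
Rounding up gives n = 170.

170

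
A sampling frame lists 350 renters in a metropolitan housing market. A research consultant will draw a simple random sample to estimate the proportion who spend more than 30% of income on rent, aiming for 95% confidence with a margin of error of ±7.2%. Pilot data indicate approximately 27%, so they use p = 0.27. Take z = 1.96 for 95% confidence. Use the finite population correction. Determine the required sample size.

Unadjusted: n₀ = 1.96² × 0.27 × 0.73 / 0.072² ≈ 146.06, so n₀ = 147.
Finite population correction with N = 350: n = n₀ / (1 + (n₀−1)/N) = 147 / (1 + 146/350) = 147 / 1.4171 ≈ 103.73.
Rounding up, n = 104.

104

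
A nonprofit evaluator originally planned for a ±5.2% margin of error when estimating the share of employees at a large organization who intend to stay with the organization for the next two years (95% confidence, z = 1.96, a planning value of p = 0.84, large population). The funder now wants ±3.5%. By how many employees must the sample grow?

At ±5.2%: n = 1.96² × 0.1344 / 0.052² ≈ 190.94 → 191.
At ±3.5%: n = 1.96² × 0.1344 / 0.035² ≈ 421.48 → 422.
Additional respondents: 422 − 191 = 231.

231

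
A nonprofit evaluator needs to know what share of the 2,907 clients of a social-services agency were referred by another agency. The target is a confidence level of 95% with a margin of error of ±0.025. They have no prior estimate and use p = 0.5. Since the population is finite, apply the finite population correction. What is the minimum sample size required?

For 95% confidence, z = 1.960.
Unadjusted: n₀ = 1.960² × 0.50 × 0.50 / 0.025² ≈ 1536.64, so n₀ = 1537.
Finite population correction with N = 2,907: n = n₀ / (1 + (n₀−1)/N) = 1537 / (1 + 1536/2907) = 1537 / 1.5284 ≈ 1005.64.
Rounding up, n = 1006.

1006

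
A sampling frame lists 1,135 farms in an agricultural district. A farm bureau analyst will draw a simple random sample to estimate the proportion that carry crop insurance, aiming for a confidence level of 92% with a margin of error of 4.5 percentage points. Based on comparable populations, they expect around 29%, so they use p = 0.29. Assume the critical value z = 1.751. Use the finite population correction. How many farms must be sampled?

245

Unadjusted: n₀ = 1.751² × 0.29 × 0.71 / 0.045² ≈ 311.75, so n₀ = 312.
Finite population correction with N = 1,135: n = n₀ / (1 + (n₀−1)/N) = 312 / (1 + 311/1135) = 312 / 1.2740 ≈ 244.90.
Rounding up, n = 245.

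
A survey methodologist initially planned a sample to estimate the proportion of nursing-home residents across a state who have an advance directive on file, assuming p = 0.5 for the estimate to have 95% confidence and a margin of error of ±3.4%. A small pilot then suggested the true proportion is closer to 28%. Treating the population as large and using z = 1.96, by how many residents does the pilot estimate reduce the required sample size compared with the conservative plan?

161

Conservative (p = 0.5): n = 1.96² × 0.25 / 0.034² ≈ 830.80 → 831.
Using p = 0.28: p(1−p) = 0.2016, so n = 1.96² × 0.2016 / 0.034² ≈ 669.95 → 670.
Reduction: 831 − 670 = 161.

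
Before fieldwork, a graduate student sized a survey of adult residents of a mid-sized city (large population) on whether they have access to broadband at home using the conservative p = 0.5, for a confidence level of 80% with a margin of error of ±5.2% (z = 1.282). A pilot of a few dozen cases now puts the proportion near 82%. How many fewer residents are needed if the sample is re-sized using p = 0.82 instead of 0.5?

Conservative (p = 0.5): n = 1.282² × 0.25 / 0.052² ≈ 151.95 → 152.
Using p = 0.82: p(1−p) = 0.1476, so n = 1.282² × 0.1476 / 0.052² ≈ 89.71 → 90.
Reduction: 152 − 90 = 62.

62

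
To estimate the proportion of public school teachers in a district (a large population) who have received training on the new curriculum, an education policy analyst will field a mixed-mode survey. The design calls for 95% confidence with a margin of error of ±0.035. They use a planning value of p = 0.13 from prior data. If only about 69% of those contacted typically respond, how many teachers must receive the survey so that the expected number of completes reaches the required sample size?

515

For 95% confidence, z = 1.960.
Completed interviews needed: n₀ = 1.960² × 0.1131 / 0.035² ≈ 354.68 → 355.
At a 69% response rate, contacts needed = 355 / 0.69 ≈ 514.49 → 515.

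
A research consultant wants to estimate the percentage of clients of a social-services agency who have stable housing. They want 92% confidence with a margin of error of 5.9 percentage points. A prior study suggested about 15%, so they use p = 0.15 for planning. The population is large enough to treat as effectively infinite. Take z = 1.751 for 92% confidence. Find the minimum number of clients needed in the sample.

With p = 0.15, p(1−p) = 0.1275.
n = z²·p(1−p)/E² = 1.751² × 0.1275 / 0.059² = 3.0660 × 0.1275 / 0.003481 ≈ 112.30.
Rounding up gives n = 113.

113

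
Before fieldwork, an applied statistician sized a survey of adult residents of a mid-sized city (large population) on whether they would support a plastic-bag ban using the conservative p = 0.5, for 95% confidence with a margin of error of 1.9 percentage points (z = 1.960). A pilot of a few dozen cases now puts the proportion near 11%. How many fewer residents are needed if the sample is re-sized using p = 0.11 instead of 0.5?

Conservative (p = 0.5): n = 1.960² × 0.25 / 0.019² ≈ 2660.39 → 2661.
Using p = 0.11: p(1−p) = 0.0979, so n = 1.960² × 0.0979 / 0.019² ≈ 1041.81 → 1042.
Reduction: 2661 − 1042 = 1619.

1619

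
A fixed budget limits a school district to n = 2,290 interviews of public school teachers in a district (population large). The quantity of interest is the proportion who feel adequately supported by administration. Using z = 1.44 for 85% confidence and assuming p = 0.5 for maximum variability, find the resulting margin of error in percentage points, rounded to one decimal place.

1.5

SE(p̂) = √[p(1−p)/n] = √[0.2500/2290] = 0.01045.
E = z × SE = 1.44 × 0.01045 = 0.01505, or 1.5 percentage points.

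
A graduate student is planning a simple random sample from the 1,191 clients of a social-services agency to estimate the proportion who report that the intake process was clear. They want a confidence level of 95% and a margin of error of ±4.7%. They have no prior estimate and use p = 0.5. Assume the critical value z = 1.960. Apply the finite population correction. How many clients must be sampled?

Unadjusted: n₀ = 1.960² × 0.50 × 0.50 / 0.047² ≈ 434.77, so n₀ = 435.
Finite population correction with N = 1,191: n = n₀ / (1 + (n₀−1)/N) = 435 / (1 + 434/1191) = 435 / 1.3644 ≈ 318.82.
Rounding up, n = 319.

319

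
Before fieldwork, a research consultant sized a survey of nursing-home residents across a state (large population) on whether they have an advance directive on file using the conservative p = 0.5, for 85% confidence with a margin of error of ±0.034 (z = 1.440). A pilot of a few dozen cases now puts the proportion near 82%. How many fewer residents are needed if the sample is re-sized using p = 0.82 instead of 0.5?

Conservative (p = 0.5): n = 1.440² × 0.25 / 0.034² ≈ 448.44 → 449.
Using p = 0.82: p(1−p) = 0.1476, so n = 1.440² × 0.1476 / 0.034² ≈ 264.76 → 265.
Reduction: 449 − 265 = 184.

184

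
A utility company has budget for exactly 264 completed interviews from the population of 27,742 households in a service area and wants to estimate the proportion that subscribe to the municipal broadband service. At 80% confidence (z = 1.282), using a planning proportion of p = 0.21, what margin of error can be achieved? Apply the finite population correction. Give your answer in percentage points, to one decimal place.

3.2

Finite-population factor: (N−n)/(N−1) = (27742−264)/(27742−1) = 0.9905.
SE(p̂) = √[p(1−p)/n · (N−n)/(N−1)] = √[0.1659/264 × 0.9905] = 0.02495.
E = z × SE = 1.282 × 0.02495 = 0.03198 ≈ 3.2 percentage points.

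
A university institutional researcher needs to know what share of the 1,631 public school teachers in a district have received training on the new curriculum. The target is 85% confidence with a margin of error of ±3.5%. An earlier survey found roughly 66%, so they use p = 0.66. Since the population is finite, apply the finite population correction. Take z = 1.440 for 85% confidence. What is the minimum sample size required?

309

Unadjusted: n₀ = 1.440² × 0.66 × 0.34 / 0.035² ≈ 379.85, so n₀ = 380.
Finite population correction with N = 1,631: n = n₀ / (1 + (n₀−1)/N) = 380 / (1 + 379/1631) = 380 / 1.2324 ≈ 308.35.
Rounding up, n = 309.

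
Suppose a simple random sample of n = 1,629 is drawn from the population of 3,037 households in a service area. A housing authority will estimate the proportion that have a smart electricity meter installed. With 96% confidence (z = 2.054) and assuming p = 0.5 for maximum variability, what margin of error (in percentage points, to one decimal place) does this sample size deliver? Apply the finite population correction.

Finite-population factor: (N−n)/(N−1) = (3037−1629)/(3037−1) = 0.4638.
SE(p̂) = √[p(1−p)/n · (N−n)/(N−1)] = √[0.2500/1629 × 0.4638] = 0.00844.
E = z × SE = 2.054 × 0.00844 = 0.01733 ≈ 1.7 percentage points.

1.7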